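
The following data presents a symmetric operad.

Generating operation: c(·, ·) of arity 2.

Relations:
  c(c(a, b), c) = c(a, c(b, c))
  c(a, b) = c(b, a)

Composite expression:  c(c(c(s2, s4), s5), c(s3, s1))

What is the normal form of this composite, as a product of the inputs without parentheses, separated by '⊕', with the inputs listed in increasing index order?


s1 ⊕ s2 ⊕ s3 ⊕ s4 ⊕ s5


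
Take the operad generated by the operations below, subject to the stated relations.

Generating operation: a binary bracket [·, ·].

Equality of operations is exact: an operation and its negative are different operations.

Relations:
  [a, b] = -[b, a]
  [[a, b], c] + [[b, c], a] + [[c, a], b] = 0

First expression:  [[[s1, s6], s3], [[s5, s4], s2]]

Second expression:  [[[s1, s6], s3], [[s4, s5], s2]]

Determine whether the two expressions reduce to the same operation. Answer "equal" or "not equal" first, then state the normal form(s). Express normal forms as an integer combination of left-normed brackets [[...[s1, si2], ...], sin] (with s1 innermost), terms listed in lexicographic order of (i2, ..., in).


not equal — first [[[[[s1, s6], s3], s2], s4], s5] - [[[[[s1, s6], s3], s2], s5], s4] - [[[[[s1, s6], s3], s4], s5], s2] + [[[[[s1, s6], s3], s5], s4], s2], second -[[[[[s1, s6], s3], s2], s4], s5] + [[[[[s1, s6], s3], s2], s5], s4] + [[[[[s1, s6], s3], s4], s5], s2] - [[[[[s1, s6], s3], s5], s4], s2]

The first composite normalizes to [[[[[s1, s6], s3], s2], s4], s5] - [[[[[s1, s6], s3], s2], s5], s4] - [[[[[s1, s6], s3], s4], s5], s2] + [[[[[s1, s6], s3], s5], s4], s2]
The second composite normalizes to -[[[[[s1, s6], s3], s2], s4], s5] + [[[[[s1, s6], s3], s2], s5], s4] + [[[[[s1, s6], s3], s4], s5], s2] - [[[[[s1, s6], s3], s5], s4], s2]
No match — not equal.


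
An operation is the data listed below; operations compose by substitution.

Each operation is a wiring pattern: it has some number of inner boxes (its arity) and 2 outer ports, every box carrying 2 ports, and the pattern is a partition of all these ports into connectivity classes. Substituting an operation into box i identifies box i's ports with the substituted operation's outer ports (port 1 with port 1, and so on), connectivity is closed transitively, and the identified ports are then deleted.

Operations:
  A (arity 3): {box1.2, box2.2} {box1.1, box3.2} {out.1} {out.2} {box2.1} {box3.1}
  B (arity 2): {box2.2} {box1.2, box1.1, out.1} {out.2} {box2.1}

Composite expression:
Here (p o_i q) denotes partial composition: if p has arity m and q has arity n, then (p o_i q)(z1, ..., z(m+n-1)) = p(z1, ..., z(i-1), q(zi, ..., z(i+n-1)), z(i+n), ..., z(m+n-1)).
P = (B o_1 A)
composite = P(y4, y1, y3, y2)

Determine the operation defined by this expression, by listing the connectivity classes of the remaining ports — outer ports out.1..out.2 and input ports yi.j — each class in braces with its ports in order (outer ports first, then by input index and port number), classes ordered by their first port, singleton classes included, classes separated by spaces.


Connectivity passes through glued B-boundaries; trace each wire chain.
the subtree at A composes to {out.1} {out.2} {y1.1} {y1.2, y4.2} {y3.1} {y3.2, y4.1} on (y4, y1, y3); out.j = own outer ports
the subtree at B composes to {out.1} {out.2} {y1.1} {y1.2, y4.2} {y2.1} {y2.2} {y3.1} {y3.2, y4.1} on (y4, y1, y3, y2); out.j = own outer ports

{out.1} {out.2} {y1.1} {y1.2, y4.2} {y2.1} {y2.2} {y3.1} {y3.2, y4.1}


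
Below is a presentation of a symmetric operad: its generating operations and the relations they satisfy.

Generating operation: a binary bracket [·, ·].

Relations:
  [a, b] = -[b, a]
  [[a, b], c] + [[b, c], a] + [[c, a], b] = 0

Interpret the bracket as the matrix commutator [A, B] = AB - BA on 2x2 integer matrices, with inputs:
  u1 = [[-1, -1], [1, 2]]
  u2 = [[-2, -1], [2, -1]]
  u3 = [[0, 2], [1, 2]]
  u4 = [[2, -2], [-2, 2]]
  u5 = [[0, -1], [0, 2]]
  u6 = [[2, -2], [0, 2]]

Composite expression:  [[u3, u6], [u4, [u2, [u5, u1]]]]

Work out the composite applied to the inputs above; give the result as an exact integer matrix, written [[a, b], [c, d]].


[u3, u6] = [[2, 4], [0, -2]]
[u5, u1] = [[-1, -1], [2, 1]]
[u2, [u5, u1]] = [[0, -1], [-2, 0]]
[u4, [u2, [u5, u1]]] = [[2, 0], [0, -2]]
[[u3, u6], [u4, [u2, [u5, u1]]]] = [[0, -16], [0, 0]]

[[0, -16], [0, 0]]


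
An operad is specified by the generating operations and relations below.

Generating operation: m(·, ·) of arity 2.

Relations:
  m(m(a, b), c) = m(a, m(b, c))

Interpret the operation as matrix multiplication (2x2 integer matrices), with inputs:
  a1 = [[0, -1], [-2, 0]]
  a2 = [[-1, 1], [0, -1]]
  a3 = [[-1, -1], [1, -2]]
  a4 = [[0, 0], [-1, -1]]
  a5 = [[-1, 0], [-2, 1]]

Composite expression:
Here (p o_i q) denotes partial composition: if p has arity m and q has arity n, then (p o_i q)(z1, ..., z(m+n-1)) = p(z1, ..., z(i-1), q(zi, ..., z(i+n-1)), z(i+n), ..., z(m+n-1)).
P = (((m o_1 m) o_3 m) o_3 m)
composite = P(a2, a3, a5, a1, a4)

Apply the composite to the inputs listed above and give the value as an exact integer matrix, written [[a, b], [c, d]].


[[0, 0], [-3, -3]]

m(a2, a3) = [[2, -1], [-1, 2]]
m(a5, a1) = [[0, 1], [-2, 2]]
m(m(a5, a1), a4) = [[-1, -1], [-2, -2]]
m(m(a2, a3), m(m(a5, a1), a4)) = [[0, 0], [-3, -3]]


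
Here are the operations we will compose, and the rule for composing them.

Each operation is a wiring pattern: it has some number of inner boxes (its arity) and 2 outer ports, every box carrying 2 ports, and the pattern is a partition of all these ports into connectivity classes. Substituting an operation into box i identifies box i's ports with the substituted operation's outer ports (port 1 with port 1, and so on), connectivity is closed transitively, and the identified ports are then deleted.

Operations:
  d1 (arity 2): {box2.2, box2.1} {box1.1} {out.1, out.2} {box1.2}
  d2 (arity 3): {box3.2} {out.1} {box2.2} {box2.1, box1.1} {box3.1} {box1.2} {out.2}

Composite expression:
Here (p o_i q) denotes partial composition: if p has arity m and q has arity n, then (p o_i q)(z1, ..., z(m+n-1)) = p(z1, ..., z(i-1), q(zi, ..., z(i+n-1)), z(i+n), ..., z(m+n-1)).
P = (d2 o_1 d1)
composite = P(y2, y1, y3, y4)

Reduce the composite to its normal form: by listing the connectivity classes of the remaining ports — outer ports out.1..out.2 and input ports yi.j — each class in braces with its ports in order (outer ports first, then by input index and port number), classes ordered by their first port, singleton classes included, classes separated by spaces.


After gluing at d2, chains via deleted ports link the y-ports.
the subtree at d1 composes to {out.1, out.2} {y1.1, y1.2} {y2.1} {y2.2} on (y2, y1); out.j = own outer ports
the subtree at d2 composes to {out.1} {out.2} {y1.1, y1.2} {y2.1} {y2.2} {y3.1} {y3.2} {y4.1} {y4.2} on (y2, y1, y3, y4); out.j = own outer ports

{out.1} {out.2} {y1.1, y1.2} {y2.1} {y2.2} {y3.1} {y3.2} {y4.1} {y4.2}


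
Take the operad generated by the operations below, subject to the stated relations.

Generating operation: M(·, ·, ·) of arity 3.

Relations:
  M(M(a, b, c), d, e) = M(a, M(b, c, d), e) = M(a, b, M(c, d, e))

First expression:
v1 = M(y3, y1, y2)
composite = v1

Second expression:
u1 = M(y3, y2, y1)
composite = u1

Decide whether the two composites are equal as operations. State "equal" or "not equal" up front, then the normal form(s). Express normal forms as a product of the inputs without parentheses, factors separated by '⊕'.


not equal — first y3 ⊕ y1 ⊕ y2, second y3 ⊕ y2 ⊕ y1


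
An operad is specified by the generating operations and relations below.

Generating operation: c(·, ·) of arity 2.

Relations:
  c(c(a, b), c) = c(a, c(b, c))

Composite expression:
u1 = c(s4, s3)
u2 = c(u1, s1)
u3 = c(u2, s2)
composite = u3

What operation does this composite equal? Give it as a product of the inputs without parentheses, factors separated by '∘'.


s4 ∘ s3 ∘ s1 ∘ s2


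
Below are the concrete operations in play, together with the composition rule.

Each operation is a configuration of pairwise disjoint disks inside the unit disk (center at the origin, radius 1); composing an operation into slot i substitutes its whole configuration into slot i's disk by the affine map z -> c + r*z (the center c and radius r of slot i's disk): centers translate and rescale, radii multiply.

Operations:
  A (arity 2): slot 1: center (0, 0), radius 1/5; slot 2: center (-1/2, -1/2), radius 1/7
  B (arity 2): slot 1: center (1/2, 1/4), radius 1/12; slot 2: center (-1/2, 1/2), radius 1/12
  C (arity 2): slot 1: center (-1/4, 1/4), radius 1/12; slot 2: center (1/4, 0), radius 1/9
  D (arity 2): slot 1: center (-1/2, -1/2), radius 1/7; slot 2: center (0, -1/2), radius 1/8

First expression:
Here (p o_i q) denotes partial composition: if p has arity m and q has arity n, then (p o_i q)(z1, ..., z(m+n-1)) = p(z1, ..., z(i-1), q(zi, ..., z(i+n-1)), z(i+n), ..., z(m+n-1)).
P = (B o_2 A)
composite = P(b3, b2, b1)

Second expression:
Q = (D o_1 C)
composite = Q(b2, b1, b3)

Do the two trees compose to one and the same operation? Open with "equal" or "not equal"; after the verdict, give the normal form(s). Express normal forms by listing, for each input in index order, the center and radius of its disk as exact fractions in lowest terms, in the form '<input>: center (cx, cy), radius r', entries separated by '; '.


not equal — first b1: center (-13/24, 11/24), radius 1/84; b2: center (-1/2, 1/2), radius 1/60; b3: center (1/2, 1/4), radius 1/12, second b1: center (-13/28, -1/2), radius 1/63; b2: center (-15/28, -13/28), radius 1/84; b3: center (0, -1/2), radius 1/8

The first expression reduces to b1: center (-13/24, 11/24), radius 1/84; b2: center (-1/2, 1/2), radius 1/60; b3: center (1/2, 1/4), radius 1/12
The second expression reduces to b1: center (-13/28, -1/2), radius 1/63; b2: center (-15/28, -13/28), radius 1/84; b3: center (0, -1/2), radius 1/8
Distinct normal forms: not equal.


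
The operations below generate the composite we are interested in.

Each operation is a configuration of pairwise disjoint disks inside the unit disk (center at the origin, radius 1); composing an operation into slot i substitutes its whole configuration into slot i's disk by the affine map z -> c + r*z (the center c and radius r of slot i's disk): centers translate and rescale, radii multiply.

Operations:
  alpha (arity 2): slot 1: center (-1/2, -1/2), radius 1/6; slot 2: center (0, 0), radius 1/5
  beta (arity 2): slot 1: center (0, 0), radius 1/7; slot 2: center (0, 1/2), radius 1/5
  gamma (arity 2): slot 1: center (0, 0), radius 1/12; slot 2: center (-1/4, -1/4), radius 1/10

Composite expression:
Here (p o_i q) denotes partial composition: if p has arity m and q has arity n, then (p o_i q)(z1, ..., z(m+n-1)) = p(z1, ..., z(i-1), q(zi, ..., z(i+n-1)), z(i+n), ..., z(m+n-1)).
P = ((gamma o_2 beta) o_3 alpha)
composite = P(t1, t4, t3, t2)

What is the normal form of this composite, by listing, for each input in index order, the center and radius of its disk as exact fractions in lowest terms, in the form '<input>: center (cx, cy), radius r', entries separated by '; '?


t1: center (0, 0), radius 1/12; t2: center (-1/4, -1/5), radius 1/250; t3: center (-13/50, -21/100), radius 1/300; t4: center (-1/4, -1/4), radius 1/70

Each t-disk chains the slot maps above it in gamma; radii multiply.
input t1: applying the 1 nested substitution gives center (0, 0), radius 1/12
input t4: applying the 2 nested substitutions gives center (-1/4, -1/4), radius 1/70
input t3: applying the 3 nested substitutions gives center (-13/50, -21/100), radius 1/300
input t2: applying the 3 nested substitutions gives center (-1/4, -1/5), radius 1/250


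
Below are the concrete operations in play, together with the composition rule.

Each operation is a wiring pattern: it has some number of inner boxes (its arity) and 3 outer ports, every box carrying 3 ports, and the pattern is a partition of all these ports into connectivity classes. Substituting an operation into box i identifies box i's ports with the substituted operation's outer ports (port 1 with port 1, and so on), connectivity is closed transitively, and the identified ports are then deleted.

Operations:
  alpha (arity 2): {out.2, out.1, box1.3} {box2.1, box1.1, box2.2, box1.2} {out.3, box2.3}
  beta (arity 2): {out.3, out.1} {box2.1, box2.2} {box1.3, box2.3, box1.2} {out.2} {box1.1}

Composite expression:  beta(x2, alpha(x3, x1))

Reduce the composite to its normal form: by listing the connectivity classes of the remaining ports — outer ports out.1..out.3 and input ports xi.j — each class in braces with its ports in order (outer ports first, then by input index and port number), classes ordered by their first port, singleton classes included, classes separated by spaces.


{out.1, out.3} {out.2} {x1.1, x1.2, x3.1, x3.2} {x1.3, x2.2, x2.3} {x2.1} {x3.3}

Reachability decides: close wires over beta-identified ports.
stage alpha: inputs (x3, x1), connectivity {out.1, out.2, x3.3} {out.3, x1.3} {x1.1, x1.2, x3.1, x3.2}, out.j its boundary
stage beta: inputs (x2, x3, x1), connectivity {out.1, out.3} {out.2} {x1.1, x1.2, x3.1, x3.2} {x1.3, x2.2, x2.3} {x2.1} {x3.3}, out.j its boundary


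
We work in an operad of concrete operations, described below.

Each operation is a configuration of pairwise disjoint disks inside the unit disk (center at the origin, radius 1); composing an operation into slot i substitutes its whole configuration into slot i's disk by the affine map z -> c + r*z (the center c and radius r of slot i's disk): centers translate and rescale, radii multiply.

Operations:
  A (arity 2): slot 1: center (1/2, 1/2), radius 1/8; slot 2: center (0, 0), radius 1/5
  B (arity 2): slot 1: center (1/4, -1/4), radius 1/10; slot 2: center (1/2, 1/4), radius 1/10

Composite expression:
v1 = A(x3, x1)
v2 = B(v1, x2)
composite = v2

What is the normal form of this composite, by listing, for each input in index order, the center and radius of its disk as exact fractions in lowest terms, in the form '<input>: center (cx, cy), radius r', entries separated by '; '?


Only the slot chain above each x matters under B; compose those maps.
tracing x3 down its 2-map path: center (3/10, -1/5), radius 1/80
tracing x1 down its 2-map path: center (1/4, -1/4), radius 1/50
tracing x2 down its 1-map path: center (1/2, 1/4), radius 1/10

x1: center (1/4, -1/4), radius 1/50; x2: center (1/2, 1/4), radius 1/10; x3: center (3/10, -1/5), radius 1/80


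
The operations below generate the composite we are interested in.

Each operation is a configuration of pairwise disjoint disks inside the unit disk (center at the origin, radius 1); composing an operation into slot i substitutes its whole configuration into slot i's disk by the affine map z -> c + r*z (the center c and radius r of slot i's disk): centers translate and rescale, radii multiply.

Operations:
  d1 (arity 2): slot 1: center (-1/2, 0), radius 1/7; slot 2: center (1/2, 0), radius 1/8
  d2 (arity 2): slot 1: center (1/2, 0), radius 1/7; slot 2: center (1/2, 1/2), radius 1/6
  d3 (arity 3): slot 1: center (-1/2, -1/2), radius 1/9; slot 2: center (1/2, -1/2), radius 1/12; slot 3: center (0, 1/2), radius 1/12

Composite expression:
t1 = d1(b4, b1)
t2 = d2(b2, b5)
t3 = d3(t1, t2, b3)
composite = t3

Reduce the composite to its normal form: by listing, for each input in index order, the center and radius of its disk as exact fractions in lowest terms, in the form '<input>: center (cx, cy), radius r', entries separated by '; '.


b1: center (-4/9, -1/2), radius 1/72; b2: center (13/24, -1/2), radius 1/84; b3: center (0, 1/2), radius 1/12; b4: center (-5/9, -1/2), radius 1/63; b5: center (13/24, -11/24), radius 1/72

Follow each b-input down from d3: c' goes to c + r*c', radius to r*r'.
b4: after 2 affine steps, its disk has center (-5/9, -1/2), radius 1/63
b1: after 2 affine steps, its disk has center (-4/9, -1/2), radius 1/72
b2: after 2 affine steps, its disk has center (13/24, -1/2), radius 1/84
b5: after 2 affine steps, its disk has center (13/24, -11/24), radius 1/72
b3: after 1 affine step, its disk has center (0, 1/2), radius 1/12


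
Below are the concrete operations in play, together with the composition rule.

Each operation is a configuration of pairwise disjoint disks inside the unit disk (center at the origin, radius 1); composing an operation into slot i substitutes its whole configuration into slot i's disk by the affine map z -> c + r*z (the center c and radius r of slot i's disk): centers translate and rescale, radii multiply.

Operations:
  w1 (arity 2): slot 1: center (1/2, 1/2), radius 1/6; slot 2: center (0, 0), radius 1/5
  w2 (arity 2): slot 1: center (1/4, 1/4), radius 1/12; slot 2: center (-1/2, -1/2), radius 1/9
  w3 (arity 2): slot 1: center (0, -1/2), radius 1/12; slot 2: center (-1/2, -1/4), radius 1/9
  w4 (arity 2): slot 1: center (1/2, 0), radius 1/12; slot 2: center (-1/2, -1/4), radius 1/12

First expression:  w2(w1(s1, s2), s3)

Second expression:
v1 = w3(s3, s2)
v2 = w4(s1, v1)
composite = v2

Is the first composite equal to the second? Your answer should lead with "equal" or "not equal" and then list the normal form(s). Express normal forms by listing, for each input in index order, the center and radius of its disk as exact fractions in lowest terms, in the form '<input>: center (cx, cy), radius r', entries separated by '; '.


not equal — first s1: center (7/24, 7/24), radius 1/72; s2: center (1/4, 1/4), radius 1/60; s3: center (-1/2, -1/2), radius 1/9, second s1: center (1/2, 0), radius 1/12; s2: center (-13/24, -13/48), radius 1/108; s3: center (-1/2, -7/24), radius 1/144

The first expression, normalized: s1: center (7/24, 7/24), radius 1/72; s2: center (1/4, 1/4), radius 1/60; s3: center (-1/2, -1/2), radius 1/9
The second expression, normalized: s1: center (1/2, 0), radius 1/12; s2: center (-13/24, -13/48), radius 1/108; s3: center (-1/2, -7/24), radius 1/144
No match — not equal.


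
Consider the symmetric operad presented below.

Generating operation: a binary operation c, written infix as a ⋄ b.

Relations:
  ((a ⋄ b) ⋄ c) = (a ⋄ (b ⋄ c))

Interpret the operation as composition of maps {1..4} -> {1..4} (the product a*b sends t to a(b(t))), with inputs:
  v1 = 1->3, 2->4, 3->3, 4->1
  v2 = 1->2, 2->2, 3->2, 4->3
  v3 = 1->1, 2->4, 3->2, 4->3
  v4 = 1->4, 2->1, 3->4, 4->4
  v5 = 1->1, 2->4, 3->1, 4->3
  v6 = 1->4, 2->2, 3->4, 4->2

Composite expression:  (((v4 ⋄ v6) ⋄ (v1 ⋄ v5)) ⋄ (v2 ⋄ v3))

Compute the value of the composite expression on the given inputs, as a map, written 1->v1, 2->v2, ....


(v4 ⋄ v6) = 1->4, 2->1, 3->4, 4->1
(v1 ⋄ v5) = 1->3, 2->1, 3->3, 4->3
((v4 ⋄ v6) ⋄ (v1 ⋄ v5)) = 1->4, 2->4, 3->4, 4->4
(v2 ⋄ v3) = 1->2, 2->3, 3->2, 4->2
(((v4 ⋄ v6) ⋄ (v1 ⋄ v5)) ⋄ (v2 ⋄ v3)) = 1->4, 2->4, 3->4, 4->4

1->4, 2->4, 3->4, 4->4


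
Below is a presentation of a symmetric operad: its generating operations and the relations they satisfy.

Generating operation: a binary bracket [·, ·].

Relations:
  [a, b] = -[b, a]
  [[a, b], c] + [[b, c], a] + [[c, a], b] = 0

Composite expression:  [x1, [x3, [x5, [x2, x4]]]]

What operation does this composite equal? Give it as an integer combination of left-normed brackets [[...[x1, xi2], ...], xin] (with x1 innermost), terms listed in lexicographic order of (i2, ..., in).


Left-normed coefficients sit on the x1-initial expansion words.
Composite bracket: [x1, [x3, [x5, [x2, x4]]]]
Each bracket splits as ab - ba, giving 16 signed words (2^4 = 16).
Keep just the words that open with x1:
  the word x1x2x4x5x3 carries sign +1 and contributes +[[[[x1, x2], x4], x5], x3]
  the word x1x3x2x4x5 carries sign -1 and contributes -[[[[x1, x3], x2], x4], x5]
  the word x1x3x4x2x5 carries sign +1 and contributes +[[[[x1, x3], x4], x2], x5]
  the word x1x3x5x2x4 carries sign +1 and contributes +[[[[x1, x3], x5], x2], x4]
  the word x1x3x5x4x2 carries sign -1 and contributes -[[[[x1, x3], x5], x4], x2]
  the word x1x4x2x5x3 carries sign -1 and contributes -[[[[x1, x4], x2], x5], x3]
  the word x1x5x2x4x3 carries sign -1 and contributes -[[[[x1, x5], x2], x4], x3]
  the word x1x5x4x2x3 carries sign +1 and contributes +[[[[x1, x5], x4], x2], x3]

[[[[x1, x2], x4], x5], x3] - [[[[x1, x3], x2], x4], x5] + [[[[x1, x3], x4], x2], x5] + [[[[x1, x3], x5], x2], x4] - [[[[x1, x3], x5], x4], x2] - [[[[x1, x4], x2], x5], x3] - [[[[x1, x5], x2], x4], x3] + [[[[x1, x5], x4], x2], x3]


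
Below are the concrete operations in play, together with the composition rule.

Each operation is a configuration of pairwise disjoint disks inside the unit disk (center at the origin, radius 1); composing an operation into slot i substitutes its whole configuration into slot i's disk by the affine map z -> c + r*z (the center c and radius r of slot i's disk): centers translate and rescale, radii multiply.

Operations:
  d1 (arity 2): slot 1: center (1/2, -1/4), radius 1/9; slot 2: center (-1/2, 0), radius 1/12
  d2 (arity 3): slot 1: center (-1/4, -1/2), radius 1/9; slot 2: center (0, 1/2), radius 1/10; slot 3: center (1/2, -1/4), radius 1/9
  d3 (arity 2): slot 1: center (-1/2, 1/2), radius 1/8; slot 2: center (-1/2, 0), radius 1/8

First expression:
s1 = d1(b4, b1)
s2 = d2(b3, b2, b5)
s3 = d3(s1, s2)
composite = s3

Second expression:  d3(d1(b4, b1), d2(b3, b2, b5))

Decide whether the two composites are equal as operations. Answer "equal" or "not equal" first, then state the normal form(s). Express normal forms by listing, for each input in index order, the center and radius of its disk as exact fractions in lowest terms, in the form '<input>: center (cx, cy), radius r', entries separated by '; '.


equal — both sides give b1: center (-9/16, 1/2), radius 1/96; b2: center (-1/2, 1/16), radius 1/80; b3: center (-17/32, -1/16), radius 1/72; b4: center (-7/16, 15/32), radius 1/72; b5: center (-7/16, -1/32), radius 1/72

In normal form, the first expression is b1: center (-9/16, 1/2), radius 1/96; b2: center (-1/2, 1/16), radius 1/80; b3: center (-17/32, -1/16), radius 1/72; b4: center (-7/16, 15/32), radius 1/72; b5: center (-7/16, -1/32), radius 1/72
In normal form, the second expression is b1: center (-9/16, 1/2), radius 1/96; b2: center (-1/2, 1/16), radius 1/80; b3: center (-17/32, -1/16), radius 1/72; b4: center (-7/16, 15/32), radius 1/72; b5: center (-7/16, -1/32), radius 1/72
The normal forms match — equal.


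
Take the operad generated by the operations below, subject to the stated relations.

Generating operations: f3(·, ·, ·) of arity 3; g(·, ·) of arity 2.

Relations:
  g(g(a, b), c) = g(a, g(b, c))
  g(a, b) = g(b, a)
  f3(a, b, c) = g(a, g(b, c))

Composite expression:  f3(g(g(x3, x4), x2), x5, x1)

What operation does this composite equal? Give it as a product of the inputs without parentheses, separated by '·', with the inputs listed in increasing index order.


Both nesting and order wash out for f3; what remains is which x's occur.
g(x3, x4) spells out as x3 · x4
g(g(x3, x4), x2) spells out as x3 · x4 · x2
f3(g(g(x3, x4), x2), x5, x1) spells out as x3 · x4 · x2 · x5 · x1
rearranged into index order: x1 · x2 · x3 · x4 · x5

x1 · x2 · x3 · x4 · x5


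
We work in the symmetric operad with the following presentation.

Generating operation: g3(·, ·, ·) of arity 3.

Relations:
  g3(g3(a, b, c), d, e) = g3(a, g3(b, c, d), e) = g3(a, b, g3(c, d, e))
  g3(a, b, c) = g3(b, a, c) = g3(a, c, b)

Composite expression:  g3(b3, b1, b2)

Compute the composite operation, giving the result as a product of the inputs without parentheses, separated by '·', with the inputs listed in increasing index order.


Any arrangement under g3 is one operation, so sort the b-inputs.
g3(b3, b1, b2) linearizes to b3 · b1 · b2
reordering the factors by index: b1 · b2 · b3

b1 · b2 · b3


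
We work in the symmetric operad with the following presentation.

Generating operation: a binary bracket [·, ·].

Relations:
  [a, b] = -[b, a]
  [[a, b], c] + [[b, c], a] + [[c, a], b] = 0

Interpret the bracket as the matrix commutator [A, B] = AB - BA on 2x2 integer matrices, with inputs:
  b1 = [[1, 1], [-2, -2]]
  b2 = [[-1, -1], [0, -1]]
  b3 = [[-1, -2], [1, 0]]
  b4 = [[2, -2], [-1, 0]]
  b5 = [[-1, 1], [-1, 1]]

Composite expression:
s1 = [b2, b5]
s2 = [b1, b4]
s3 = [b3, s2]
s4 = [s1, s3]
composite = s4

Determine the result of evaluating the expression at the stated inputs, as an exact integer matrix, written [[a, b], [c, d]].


[[22, 16], [22, -22]]

[b2, b5] = [[1, -2], [0, -1]]
[b1, b4] = [[-5, -8], [-1, 5]]
[b3, [b1, b4]] = [[10, -12], [-11, -10]]
[[b2, b5], [b3, [b1, b4]]] = [[22, 16], [22, -22]]


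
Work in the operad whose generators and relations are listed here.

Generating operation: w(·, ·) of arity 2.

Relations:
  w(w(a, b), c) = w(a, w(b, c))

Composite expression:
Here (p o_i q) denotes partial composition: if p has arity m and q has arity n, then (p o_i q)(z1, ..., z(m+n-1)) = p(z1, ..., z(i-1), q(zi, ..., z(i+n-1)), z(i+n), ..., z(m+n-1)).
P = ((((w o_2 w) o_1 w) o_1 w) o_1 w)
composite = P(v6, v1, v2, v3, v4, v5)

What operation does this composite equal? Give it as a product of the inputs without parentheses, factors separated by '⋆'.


v6 ⋆ v1 ⋆ v2 ⋆ v3 ⋆ v4 ⋆ v5

Every regrouping of w is equal, so read the v-inputs in written order.
w(v6, v1) linearizes to v6 ⋆ v1
w(w(v6, v1), v2) linearizes to v6 ⋆ v1 ⋆ v2
w(w(w(v6, v1), v2), v3) linearizes to v6 ⋆ v1 ⋆ v2 ⋆ v3
w(v4, v5) linearizes to v4 ⋆ v5
w(w(w(w(v6, v1), v2), v3), w(v4, v5)) linearizes to v6 ⋆ v1 ⋆ v2 ⋆ v3 ⋆ v4 ⋆ v5


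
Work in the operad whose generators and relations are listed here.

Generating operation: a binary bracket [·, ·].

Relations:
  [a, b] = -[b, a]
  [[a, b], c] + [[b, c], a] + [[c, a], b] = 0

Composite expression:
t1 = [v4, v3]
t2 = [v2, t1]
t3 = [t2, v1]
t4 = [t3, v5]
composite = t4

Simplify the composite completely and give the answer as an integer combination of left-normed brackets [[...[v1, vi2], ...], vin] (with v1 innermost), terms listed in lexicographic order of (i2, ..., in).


In the tensor algebra, words opening v1 carry the v1-anchored form.
Composite bracket: [[[v2, [v4, v3]], v1], v5]
Full expansion: 16 signed words from ab - ba (2^4 = 16).
Coefficients come from the v1-initial words:
  v1v2v3v4v5 (sign +1) contributes +[[[[v1, v2], v3], v4], v5]
  v1v2v4v3v5 (sign -1) contributes -[[[[v1, v2], v4], v3], v5]
  v1v3v4v2v5 (sign -1) contributes -[[[[v1, v3], v4], v2], v5]
  v1v4v3v2v5 (sign +1) contributes +[[[[v1, v4], v3], v2], v5]

[[[[v1, v2], v3], v4], v5] - [[[[v1, v2], v4], v3], v5] - [[[[v1, v3], v4], v2], v5] + [[[[v1, v4], v3], v2], v5]


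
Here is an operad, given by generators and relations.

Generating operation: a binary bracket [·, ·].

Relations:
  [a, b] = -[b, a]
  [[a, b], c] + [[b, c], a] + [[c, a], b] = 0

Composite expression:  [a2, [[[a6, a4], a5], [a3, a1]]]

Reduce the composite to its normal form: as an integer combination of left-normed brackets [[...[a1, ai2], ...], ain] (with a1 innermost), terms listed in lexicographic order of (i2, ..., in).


[[[[[a1, a3], a4], a6], a5], a2] - [[[[[a1, a3], a5], a4], a6], a2] + [[[[[a1, a3], a5], a6], a4], a2] - [[[[[a1, a3], a6], a4], a5], a2]

A multilinear Lie element is pinned by a1-initial words (a1 innermost).
Composite bracket: [a2, [[[a6, a4], a5], [a3, a1]]]
Expanding via [a, b] = ab - ba: 32 signed words (2^5 = 32).
Collect the words opening with a1:
  sign of a1a3a4a6a5a2 is +1, so it contributes +[[[[[a1, a3], a4], a6], a5], a2]
  sign of a1a3a5a4a6a2 is -1, so it contributes -[[[[[a1, a3], a5], a4], a6], a2]
  sign of a1a3a5a6a4a2 is +1, so it contributes +[[[[[a1, a3], a5], a6], a4], a2]
  sign of a1a3a6a4a5a2 is -1, so it contributes -[[[[[a1, a3], a6], a4], a5], a2]


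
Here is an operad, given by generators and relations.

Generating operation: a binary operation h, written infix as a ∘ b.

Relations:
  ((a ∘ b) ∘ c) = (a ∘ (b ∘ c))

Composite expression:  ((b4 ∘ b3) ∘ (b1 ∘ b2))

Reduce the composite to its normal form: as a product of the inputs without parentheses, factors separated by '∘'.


Associativity of h dissolves the nesting; only the b-input order survives.
(b4 ∘ b3) spells out as b4 ∘ b3
(b1 ∘ b2) spells out as b1 ∘ b2
((b4 ∘ b3) ∘ (b1 ∘ b2)) spells out as b4 ∘ b3 ∘ b1 ∘ b2

b4 ∘ b3 ∘ b1 ∘ b2


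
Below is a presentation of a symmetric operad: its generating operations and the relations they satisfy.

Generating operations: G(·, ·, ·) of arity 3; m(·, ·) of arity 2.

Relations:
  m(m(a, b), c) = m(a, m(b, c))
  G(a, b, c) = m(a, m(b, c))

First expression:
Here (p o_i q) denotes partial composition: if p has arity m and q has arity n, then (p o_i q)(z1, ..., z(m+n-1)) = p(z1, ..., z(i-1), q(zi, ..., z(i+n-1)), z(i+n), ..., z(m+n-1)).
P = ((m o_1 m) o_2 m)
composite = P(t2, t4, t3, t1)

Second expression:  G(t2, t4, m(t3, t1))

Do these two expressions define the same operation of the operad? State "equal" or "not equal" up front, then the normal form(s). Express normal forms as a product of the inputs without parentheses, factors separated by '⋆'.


Reducing the first expression gives t2 ⋆ t4 ⋆ t3 ⋆ t1
Reducing the second expression gives t2 ⋆ t4 ⋆ t3 ⋆ t1
The normal forms match — equal.

equal — both sides give t2 ⋆ t4 ⋆ t3 ⋆ t1


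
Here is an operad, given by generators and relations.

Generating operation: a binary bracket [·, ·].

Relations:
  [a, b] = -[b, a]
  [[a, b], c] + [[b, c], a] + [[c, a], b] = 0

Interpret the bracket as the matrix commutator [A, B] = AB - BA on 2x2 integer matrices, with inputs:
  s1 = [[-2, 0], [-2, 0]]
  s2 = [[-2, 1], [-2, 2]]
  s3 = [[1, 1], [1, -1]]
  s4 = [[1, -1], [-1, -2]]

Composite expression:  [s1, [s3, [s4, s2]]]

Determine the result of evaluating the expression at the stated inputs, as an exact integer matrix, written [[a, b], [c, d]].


[[-16, 16], [-72, 16]]

[s4, s2] = [[3, -1], [10, -3]]
[s3, [s4, s2]] = [[11, -8], [-14, -11]]
[s1, [s3, [s4, s2]]] = [[-16, 16], [-72, 16]]


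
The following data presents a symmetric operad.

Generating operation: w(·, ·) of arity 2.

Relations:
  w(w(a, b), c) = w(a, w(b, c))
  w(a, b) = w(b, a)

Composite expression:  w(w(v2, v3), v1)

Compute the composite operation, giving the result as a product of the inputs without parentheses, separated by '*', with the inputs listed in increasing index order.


v1 * v2 * v3

Reordering under w is free, so list the v-inputs canonically.
w(v2, v3) unparenthesizes to v2 * v3
w(w(v2, v3), v1) unparenthesizes to v2 * v3 * v1
reordering the factors by index: v1 * v2 * v3


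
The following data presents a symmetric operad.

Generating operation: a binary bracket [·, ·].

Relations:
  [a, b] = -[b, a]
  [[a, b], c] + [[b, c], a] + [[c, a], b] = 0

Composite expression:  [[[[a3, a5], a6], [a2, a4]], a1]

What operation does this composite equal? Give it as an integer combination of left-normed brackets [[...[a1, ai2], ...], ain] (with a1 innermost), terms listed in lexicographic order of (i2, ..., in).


[[[[[a1, a2], a4], a3], a5], a6] - [[[[[a1, a2], a4], a5], a3], a6] - [[[[[a1, a2], a4], a6], a3], a5] + [[[[[a1, a2], a4], a6], a5], a3] - [[[[[a1, a3], a5], a6], a2], a4] + [[[[[a1, a3], a5], a6], a4], a2] - [[[[[a1, a4], a2], a3], a5], a6] + [[[[[a1, a4], a2], a5], a3], a6] + [[[[[a1, a4], a2], a6], a3], a5] - [[[[[a1, a4], a2], a6], a5], a3] + [[[[[a1, a5], a3], a6], a2], a4] - [[[[[a1, a5], a3], a6], a4], a2] + [[[[[a1, a6], a3], a5], a2], a4] - [[[[[a1, a6], a3], a5], a4], a2] - [[[[[a1, a6], a5], a3], a2], a4] + [[[[[a1, a6], a5], a3], a4], a2]

Antisymmetry and Jacobi reduce to a1-anchored left-normed brackets.
Composite bracket: [[[[a3, a5], a6], [a2, a4]], a1]
Full expansion: 32 signed words from ab - ba (2^5 = 32).
Keep just the words that open with a1:
  a1a2a4a3a5a6 appears with sign +1, giving the term +[[[[[a1, a2], a4], a3], a5], a6]
  a1a2a4a5a3a6 appears with sign -1, giving the term -[[[[[a1, a2], a4], a5], a3], a6]
  a1a2a4a6a3a5 appears with sign -1, giving the term -[[[[[a1, a2], a4], a6], a3], a5]
  a1a2a4a6a5a3 appears with sign +1, giving the term +[[[[[a1, a2], a4], a6], a5], a3]
  a1a3a5a6a2a4 appears with sign -1, giving the term -[[[[[a1, a3], a5], a6], a2], a4]
  a1a3a5a6a4a2 appears with sign +1, giving the term +[[[[[a1, a3], a5], a6], a4], a2]
  a1a4a2a3a5a6 appears with sign -1, giving the term -[[[[[a1, a4], a2], a3], a5], a6]
  a1a4a2a5a3a6 appears with sign +1, giving the term +[[[[[a1, a4], a2], a5], a3], a6]
  a1a4a2a6a3a5 appears with sign +1, giving the term +[[[[[a1, a4], a2], a6], a3], a5]
  a1a4a2a6a5a3 appears with sign -1, giving the term -[[[[[a1, a4], a2], a6], a5], a3]
  a1a5a3a6a2a4 appears with sign +1, giving the term +[[[[[a1, a5], a3], a6], a2], a4]
  a1a5a3a6a4a2 appears with sign -1, giving the term -[[[[[a1, a5], a3], a6], a4], a2]
  a1a6a3a5a2a4 appears with sign +1, giving the term +[[[[[a1, a6], a3], a5], a2], a4]
  a1a6a3a5a4a2 appears with sign -1, giving the term -[[[[[a1, a6], a3], a5], a4], a2]
  a1a6a5a3a2a4 appears with sign -1, giving the term -[[[[[a1, a6], a5], a3], a2], a4]
  a1a6a5a3a4a2 appears with sign +1, giving the term +[[[[[a1, a6], a5], a3], a4], a2]


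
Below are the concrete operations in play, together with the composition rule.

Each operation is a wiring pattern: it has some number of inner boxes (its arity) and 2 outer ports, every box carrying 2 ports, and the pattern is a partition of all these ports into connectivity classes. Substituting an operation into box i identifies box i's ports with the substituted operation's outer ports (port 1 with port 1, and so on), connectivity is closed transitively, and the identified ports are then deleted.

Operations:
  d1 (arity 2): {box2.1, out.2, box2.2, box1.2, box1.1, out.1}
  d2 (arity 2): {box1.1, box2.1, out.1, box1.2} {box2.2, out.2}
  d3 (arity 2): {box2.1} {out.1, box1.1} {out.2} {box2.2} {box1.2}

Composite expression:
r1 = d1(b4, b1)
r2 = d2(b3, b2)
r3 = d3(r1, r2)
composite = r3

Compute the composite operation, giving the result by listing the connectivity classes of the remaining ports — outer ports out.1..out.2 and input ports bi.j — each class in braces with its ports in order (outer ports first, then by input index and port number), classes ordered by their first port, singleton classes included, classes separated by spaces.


{out.1, b1.1, b1.2, b4.1, b4.2} {out.2} {b2.1, b3.1, b3.2} {b2.2}

Treat the ports identified at d3 as solder joints: merge, then drop.
stage d1: inputs (b4, b1), connectivity {out.1, out.2, b1.1, b1.2, b4.1, b4.2}, out.j its boundary
stage d2: inputs (b3, b2), connectivity {out.1, b2.1, b3.1, b3.2} {out.2, b2.2}, out.j its boundary
stage d3: inputs (b4, b1, b3, b2), connectivity {out.1, b1.1, b1.2, b4.1, b4.2} {out.2} {b2.1, b3.1, b3.2} {b2.2}, out.j its boundary


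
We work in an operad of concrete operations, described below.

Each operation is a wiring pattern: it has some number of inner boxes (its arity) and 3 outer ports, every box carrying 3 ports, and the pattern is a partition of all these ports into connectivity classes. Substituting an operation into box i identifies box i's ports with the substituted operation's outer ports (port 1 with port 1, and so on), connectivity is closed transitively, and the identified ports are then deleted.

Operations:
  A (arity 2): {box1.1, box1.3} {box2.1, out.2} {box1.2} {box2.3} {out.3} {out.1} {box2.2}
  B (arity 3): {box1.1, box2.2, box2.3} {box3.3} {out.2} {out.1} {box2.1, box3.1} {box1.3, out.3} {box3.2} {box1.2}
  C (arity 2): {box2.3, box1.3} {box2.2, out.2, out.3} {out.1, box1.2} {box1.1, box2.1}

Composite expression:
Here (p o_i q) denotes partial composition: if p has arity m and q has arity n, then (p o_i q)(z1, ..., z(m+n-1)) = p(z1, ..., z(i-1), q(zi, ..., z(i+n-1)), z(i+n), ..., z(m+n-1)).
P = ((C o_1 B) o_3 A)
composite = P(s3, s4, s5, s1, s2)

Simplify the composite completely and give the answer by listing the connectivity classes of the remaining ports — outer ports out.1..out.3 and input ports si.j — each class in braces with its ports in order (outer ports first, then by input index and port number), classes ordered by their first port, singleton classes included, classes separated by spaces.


{out.1} {out.2, out.3, s2.2} {s1.1} {s1.2} {s1.3} {s2.1} {s2.3, s3.3} {s3.1, s4.2, s4.3} {s3.2} {s4.1} {s5.1, s5.3} {s5.2}

Two ports join when wires chain via C-identified ports.
stage A: inputs (s5, s1), connectivity {out.1} {out.2, s1.1} {out.3} {s1.2} {s1.3} {s5.1, s5.3} {s5.2}, out.j its boundary
stage B: inputs (s3, s4, s5, s1), connectivity {out.1} {out.2} {out.3, s3.3} {s1.1} {s1.2} {s1.3} {s3.1, s4.2, s4.3} {s3.2} {s4.1} {s5.1, s5.3} {s5.2}, out.j its boundary
stage C: inputs (s3, s4, s5, s1, s2), connectivity {out.1} {out.2, out.3, s2.2} {s1.1} {s1.2} {s1.3} {s2.1} {s2.3, s3.3} {s3.1, s4.2, s4.3} {s3.2} {s4.1} {s5.1, s5.3} {s5.2}, out.j its boundary


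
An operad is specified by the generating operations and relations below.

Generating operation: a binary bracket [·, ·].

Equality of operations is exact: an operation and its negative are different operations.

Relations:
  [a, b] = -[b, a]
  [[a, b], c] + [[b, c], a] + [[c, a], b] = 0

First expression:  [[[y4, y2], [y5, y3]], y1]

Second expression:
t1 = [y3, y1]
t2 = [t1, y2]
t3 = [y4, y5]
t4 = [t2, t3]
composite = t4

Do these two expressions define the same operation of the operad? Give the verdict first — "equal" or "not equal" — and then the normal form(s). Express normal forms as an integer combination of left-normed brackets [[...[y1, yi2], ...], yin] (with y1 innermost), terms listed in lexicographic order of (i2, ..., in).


not equal: they reduce to -[[[[y1, y2], y4], y3], y5] + [[[[y1, y2], y4], y5], y3] + [[[[y1, y3], y5], y2], y4] - [[[[y1, y3], y5], y4], y2] + [[[[y1, y4], y2], y3], y5] - [[[[y1, y4], y2], y5], y3] - [[[[y1, y5], y3], y2], y4] + [[[[y1, y5], y3], y4], y2] and -[[[[y1, y3], y2], y4], y5] + [[[[y1, y3], y2], y5], y4]

Reducing the first expression gives -[[[[y1, y2], y4], y3], y5] + [[[[y1, y2], y4], y5], y3] + [[[[y1, y3], y5], y2], y4] - [[[[y1, y3], y5], y4], y2] + [[[[y1, y4], y2], y3], y5] - [[[[y1, y4], y2], y5], y3] - [[[[y1, y5], y3], y2], y4] + [[[[y1, y5], y3], y4], y2]
Reducing the second expression gives -[[[[y1, y3], y2], y4], y5] + [[[[y1, y3], y2], y5], y4]
No match — not equal.


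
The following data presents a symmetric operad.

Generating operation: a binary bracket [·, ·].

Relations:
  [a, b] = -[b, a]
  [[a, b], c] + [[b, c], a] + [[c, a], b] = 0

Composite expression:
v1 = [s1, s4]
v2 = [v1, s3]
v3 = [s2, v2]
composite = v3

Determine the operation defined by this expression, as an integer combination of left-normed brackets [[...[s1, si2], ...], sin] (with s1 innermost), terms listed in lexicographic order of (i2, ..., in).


Skip Jacobi rewriting: expand, keep s1-initial words, read off terms.
Composite bracket: [s2, [[s1, s4], s3]]
Full expansion: 8 signed words from ab - ba (2^3 = 8).
The s1-initial words carry the normal form:
  s1s4s3s2 appears with sign -1, giving the term -[[[s1, s4], s3], s2]

-[[[s1, s4], s3], s2]


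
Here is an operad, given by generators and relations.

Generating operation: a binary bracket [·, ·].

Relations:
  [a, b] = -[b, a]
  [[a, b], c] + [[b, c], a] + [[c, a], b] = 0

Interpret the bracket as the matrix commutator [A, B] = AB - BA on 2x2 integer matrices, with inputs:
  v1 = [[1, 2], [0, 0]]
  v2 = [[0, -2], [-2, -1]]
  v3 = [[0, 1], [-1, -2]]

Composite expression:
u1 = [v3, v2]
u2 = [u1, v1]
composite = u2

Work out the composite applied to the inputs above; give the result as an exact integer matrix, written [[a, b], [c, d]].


[v3, v2] = [[-4, -5], [3, 4]]
[[v3, v2], v1] = [[-6, -11], [3, 6]]

[[-6, -11], [3, 6]]


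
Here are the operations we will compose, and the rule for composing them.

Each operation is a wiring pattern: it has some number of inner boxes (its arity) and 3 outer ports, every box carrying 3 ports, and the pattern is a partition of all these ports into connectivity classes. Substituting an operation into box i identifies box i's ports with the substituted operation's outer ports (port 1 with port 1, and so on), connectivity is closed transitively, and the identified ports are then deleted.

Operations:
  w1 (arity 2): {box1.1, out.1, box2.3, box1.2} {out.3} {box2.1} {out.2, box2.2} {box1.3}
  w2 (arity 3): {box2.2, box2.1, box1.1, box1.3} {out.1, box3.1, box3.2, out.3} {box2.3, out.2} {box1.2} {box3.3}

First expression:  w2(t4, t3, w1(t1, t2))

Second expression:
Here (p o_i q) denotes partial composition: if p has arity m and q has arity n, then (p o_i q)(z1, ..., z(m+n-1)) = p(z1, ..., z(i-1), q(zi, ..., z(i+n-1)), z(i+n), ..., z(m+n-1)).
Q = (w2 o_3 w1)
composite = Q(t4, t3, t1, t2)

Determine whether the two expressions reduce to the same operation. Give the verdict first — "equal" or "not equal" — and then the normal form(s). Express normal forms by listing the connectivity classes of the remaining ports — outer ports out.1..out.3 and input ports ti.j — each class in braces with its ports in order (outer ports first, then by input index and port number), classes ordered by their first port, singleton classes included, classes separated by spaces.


equal: each reduces to {out.1, out.3, t1.1, t1.2, t2.2, t2.3} {out.2, t3.3} {t1.3} {t2.1} {t3.1, t3.2, t4.1, t4.3} {t4.2}

Reducing the first expression gives {out.1, out.3, t1.1, t1.2, t2.2, t2.3} {out.2, t3.3} {t1.3} {t2.1} {t3.1, t3.2, t4.1, t4.3} {t4.2}
Reducing the second expression gives {out.1, out.3, t1.1, t1.2, t2.2, t2.3} {out.2, t3.3} {t1.3} {t2.1} {t3.1, t3.2, t4.1, t4.3} {t4.2}
The forms coincide; equal.
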